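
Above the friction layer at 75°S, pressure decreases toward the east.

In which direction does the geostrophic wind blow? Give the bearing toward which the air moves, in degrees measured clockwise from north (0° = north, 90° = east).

The pressure-gradient force points toward the east (bearing 090°).
Geostrophic balance: in the Southern Hemisphere the Coriolis force deflects motion to the left, so the geostrophic wind blows 90° to the left of the pressure-gradient force (low pressure on the right).
Rotating 090° by 90° counterclockwise gives 000° — the wind blows toward the north.

000°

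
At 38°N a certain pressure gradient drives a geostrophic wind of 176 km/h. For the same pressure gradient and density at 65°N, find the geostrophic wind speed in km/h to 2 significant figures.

With the same pressure gradient and density, V_g ∝ 1/f ∝ 1/sin φ.
V₂ = V₁ · sin φ₁ / sin φ₂ = 176 × sin 38° / sin 65°
V₂ = 176 × 0.6157/0.9063 = 120 km/h

120 km/h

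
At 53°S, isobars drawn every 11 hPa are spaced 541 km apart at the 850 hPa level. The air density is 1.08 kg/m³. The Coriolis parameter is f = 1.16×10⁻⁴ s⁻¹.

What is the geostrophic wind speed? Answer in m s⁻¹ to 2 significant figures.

Pressure gradient: |∂P/∂n| = 1100 Pa / 541000 m = 2.03×10⁻³ Pa/m
Geostrophic balance (pressure-gradient force = Coriolis force):
V_g = (1/(fρ)) |∂P/∂n| = 2.03×10⁻³ / (1.16×10⁻⁴ × 1.08) = 16.2 m/s

16 m s⁻¹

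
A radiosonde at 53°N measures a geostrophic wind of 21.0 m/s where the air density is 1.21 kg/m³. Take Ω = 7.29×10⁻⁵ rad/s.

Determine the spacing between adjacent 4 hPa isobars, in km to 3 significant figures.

Coriolis parameter at 53°N:
f = 2Ω sin φ = 2 × 7.29×10⁻⁵ × sin 53° = 1.16×10⁻⁴ s⁻¹
Geostrophic balance rearranged: |∂P/∂n| = f ρ V_g
|∂P/∂n| = 1.16×10⁻⁴ × 1.21 × 21.0 = 2.96×10⁻³ Pa/m
Isobar spacing: Δn = ΔP/|∂P/∂n| = 400 Pa / 2.96×10⁻³ Pa/m = 135191 m ≈ 135 km

135 km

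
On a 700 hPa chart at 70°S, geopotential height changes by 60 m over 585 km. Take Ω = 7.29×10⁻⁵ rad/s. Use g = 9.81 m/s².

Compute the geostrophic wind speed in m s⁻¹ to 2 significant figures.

7.3 m s⁻¹

Coriolis parameter at 70°S:
f = 2Ω sin φ = 2 × 7.29×10⁻⁵ × sin 70° = 1.37×10⁻⁴ s⁻¹
Height gradient: |∂Z/∂n| = 60 m / 585000 m = 1.03×10⁻⁴
On a pressure surface, geostrophic balance gives V_g = (g/f)|∂Z/∂n|:
V_g = 9.81 × 1.03×10⁻⁴ / 1.37×10⁻⁴ = 7.34 m/s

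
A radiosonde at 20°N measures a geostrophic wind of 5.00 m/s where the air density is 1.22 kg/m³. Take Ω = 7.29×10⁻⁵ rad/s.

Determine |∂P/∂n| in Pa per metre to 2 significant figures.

3.0×10⁻⁴ Pa/m

Coriolis parameter at 20°N:
f = 2Ω sin φ = 2 × 7.29×10⁻⁵ × sin 20° = 4.99×10⁻⁵ s⁻¹
Geostrophic balance rearranged: |∂P/∂n| = f ρ V_g
|∂P/∂n| = 4.99×10⁻⁵ × 1.22 × 5.00 = 3.04×10⁻⁴ Pa/m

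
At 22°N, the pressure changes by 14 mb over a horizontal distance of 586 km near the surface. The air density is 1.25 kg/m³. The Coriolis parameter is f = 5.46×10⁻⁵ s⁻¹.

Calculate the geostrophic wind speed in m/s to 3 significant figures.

35.0 m/s

Pressure gradient: |∂P/∂n| = 1400 Pa / 586000 m = 2.39×10⁻³ Pa/m
Geostrophic balance (pressure-gradient force = Coriolis force):
V_g = (1/(fρ)) |∂P/∂n| = 2.39×10⁻³ / (5.46×10⁻⁵ × 1.25) = 35.0 m/s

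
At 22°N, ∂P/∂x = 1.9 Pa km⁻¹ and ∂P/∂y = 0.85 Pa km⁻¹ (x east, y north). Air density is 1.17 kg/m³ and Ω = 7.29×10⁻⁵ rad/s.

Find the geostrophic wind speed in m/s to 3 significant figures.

32.6 m/s

Coriolis parameter at 22°N:
f = 2Ω sin φ = 2 × 7.29×10⁻⁵ × sin 22° = 5.46×10⁻⁵ s⁻¹
Component geostrophic relations (x east, y north):
u_g = −(1/(fρ)) ∂P/∂y,  v_g = (1/(fρ)) ∂P/∂x
u_g = −(0.85×10⁻³)/(5.46×10⁻⁵ × 1.17) = −13.3 m/s;  v_g = (1.9×10⁻³)/(5.46×10⁻⁵ × 1.17) = 29.7 m/s
|V_g| = √(u_g² + v_g²) = 32.6 m/s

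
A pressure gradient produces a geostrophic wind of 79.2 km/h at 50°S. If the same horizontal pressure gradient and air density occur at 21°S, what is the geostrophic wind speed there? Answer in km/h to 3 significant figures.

169 km/h

With the same pressure gradient and density, V_g ∝ 1/f ∝ 1/sin φ.
V₂ = V₁ · sin φ₁ / sin φ₂ = 79.2 × sin 50° / sin 21°
V₂ = 79.2 × 0.7660/0.3584 = 169 km/h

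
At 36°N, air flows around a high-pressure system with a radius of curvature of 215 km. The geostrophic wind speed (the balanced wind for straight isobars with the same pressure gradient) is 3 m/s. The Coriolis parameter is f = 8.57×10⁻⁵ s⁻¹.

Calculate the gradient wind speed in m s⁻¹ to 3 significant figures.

3.77 m s⁻¹

Around a high, pressure-gradient force acts outward with centrifugal, so Coriolis balances both:
fV = (1/ρ)|∂P/∂n| + V²/R  →  V² − fR·V + fR·V_g = 0
With fR = 8.57×10⁻⁵ × 215×10³ m = 18.4 m/s:
V = [fR − √((fR)² − 4 fR V_g)]/2 = [18.4 − √(18.4² − 4×18.4×3)]/2 = 3.77 m/s
Supergeostrophic (V > V_g = 3 m/s), as expected around a high.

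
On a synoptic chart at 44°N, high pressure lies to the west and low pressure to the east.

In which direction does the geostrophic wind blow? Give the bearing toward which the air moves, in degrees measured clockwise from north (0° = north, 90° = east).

180°

The pressure-gradient force points toward the east (bearing 090°).
Geostrophic balance: in the Northern Hemisphere the Coriolis force deflects motion to the right, so the geostrophic wind blows 90° to the right of the pressure-gradient force (low pressure on the left).
Rotating 090° by 90° clockwise gives 180° — the wind blows toward the south.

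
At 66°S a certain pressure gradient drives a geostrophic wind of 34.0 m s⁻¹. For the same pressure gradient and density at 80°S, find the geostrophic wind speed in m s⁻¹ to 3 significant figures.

31.5 m s⁻¹

With the same pressure gradient and density, V_g ∝ 1/f ∝ 1/sin φ.
V₂ = V₁ · sin φ₁ / sin φ₂ = 34.0 × sin 66° / sin 80°
V₂ = 34.0 × 0.9135/0.9848 = 31.5 m s⁻¹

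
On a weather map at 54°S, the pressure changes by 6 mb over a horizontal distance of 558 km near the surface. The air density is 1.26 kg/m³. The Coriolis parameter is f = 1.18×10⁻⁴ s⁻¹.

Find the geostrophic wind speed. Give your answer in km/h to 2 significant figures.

26 km/h

Pressure gradient: |∂P/∂n| = 600 Pa / 558000 m = 1.08×10⁻³ Pa/m
Geostrophic balance (pressure-gradient force = Coriolis force):
V_g = (1/(fρ)) |∂P/∂n| = 1.08×10⁻³ / (1.18×10⁻⁴ × 1.26) = 7.23 m/s
Converting: 7.23 m/s × 3.6 = 26 km/h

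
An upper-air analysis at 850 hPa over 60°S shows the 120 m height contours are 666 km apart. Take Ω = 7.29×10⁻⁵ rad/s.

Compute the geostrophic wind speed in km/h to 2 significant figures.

50 km/h

Coriolis parameter at 60°S:
f = 2Ω sin φ = 2 × 7.29×10⁻⁵ × sin 60° = 1.26×10⁻⁴ s⁻¹
Height gradient: |∂Z/∂n| = 120 m / 666000 m = 1.80×10⁻⁴
On a pressure surface, geostrophic balance gives V_g = (g/f)|∂Z/∂n|:
V_g = 9.81 × 1.80×10⁻⁴ / 1.26×10⁻⁴ = 14.0 m/s
Converting: 14.0 m/s × 3.6 = 50 km/h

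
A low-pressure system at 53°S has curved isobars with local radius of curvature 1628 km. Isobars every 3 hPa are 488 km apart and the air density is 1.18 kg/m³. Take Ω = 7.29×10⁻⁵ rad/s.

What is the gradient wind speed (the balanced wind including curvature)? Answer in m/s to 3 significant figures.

4.37 m/s

Coriolis parameter at 53°S:
f = 2Ω sin φ = 2 × 7.29×10⁻⁵ × sin 53° = 1.16×10⁻⁴ s⁻¹
Pressure gradient: |∂P/∂n| = 300 Pa / 488000 m = 6.15×10⁻⁴ Pa/m
Geostrophic speed: V_g = |∂P/∂n|/(fρ) = 6.15×10⁻⁴/(1.16×10⁻⁴ × 1.18) = 4.47 m/s
Around a low, centrifugal force acts outward with Coriolis, so pressure-gradient force balances both:
(1/ρ)|∂P/∂n| = fV + V²/R  →  V² + fR·V − fR·V_g = 0
With fR = 1.16×10⁻⁴ × 1628×10³ m = 190 m/s:
V = [−fR + √((fR)² + 4 fR V_g)]/2 = [−190 + √(190² + 4×190×4.47)]/2 = 4.37 m/s
Subgeostrophic (V < V_g = 4.47 m/s), as expected around a low.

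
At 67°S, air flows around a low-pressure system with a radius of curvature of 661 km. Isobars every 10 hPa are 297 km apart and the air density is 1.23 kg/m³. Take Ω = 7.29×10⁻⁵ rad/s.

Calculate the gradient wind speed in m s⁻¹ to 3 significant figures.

17.1 m s⁻¹

Coriolis parameter at 67°S:
f = 2Ω sin φ = 2 × 7.29×10⁻⁵ × sin 67° = 1.34×10⁻⁴ s⁻¹
Pressure gradient: |∂P/∂n| = 1000 Pa / 297000 m = 3.37×10⁻³ Pa/m
Geostrophic speed: V_g = |∂P/∂n|/(fρ) = 3.37×10⁻³/(1.34×10⁻⁴ × 1.23) = 20.4 m/s
Around a low, centrifugal force acts outward with Coriolis, so pressure-gradient force balances both:
(1/ρ)|∂P/∂n| = fV + V²/R  →  V² + fR·V − fR·V_g = 0
With fR = 1.34×10⁻⁴ × 661×10³ m = 88.7 m/s:
V = [−fR + √((fR)² + 4 fR V_g)]/2 = [−88.7 + √(88.7² + 4×88.7×20.4)]/2 = 17.1 m/s
Subgeostrophic (V < V_g = 20.4 m/s), as expected around a low.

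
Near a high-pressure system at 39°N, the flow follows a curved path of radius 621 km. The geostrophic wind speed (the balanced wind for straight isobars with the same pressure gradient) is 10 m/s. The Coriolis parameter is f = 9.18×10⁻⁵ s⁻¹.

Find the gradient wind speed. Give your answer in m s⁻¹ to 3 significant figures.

12.9 m s⁻¹

Around a high, pressure-gradient force acts outward with centrifugal, so Coriolis balances both:
fV = (1/ρ)|∂P/∂n| + V²/R  →  V² − fR·V + fR·V_g = 0
With fR = 9.18×10⁻⁵ × 621×10³ m = 57.0 m/s:
V = [fR − √((fR)² − 4 fR V_g)]/2 = [57.0 − √(57.0² − 4×57.0×10)]/2 = 12.9 m/s
Supergeostrophic (V > V_g = 10 m/s), as expected around a high.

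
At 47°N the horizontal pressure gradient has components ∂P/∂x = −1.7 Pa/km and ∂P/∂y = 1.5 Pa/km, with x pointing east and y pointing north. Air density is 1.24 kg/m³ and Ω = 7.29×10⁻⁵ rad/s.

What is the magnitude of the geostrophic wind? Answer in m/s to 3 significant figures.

Coriolis parameter at 47°N:
f = 2Ω sin φ = 2 × 7.29×10⁻⁵ × sin 47° = 1.07×10⁻⁴ s⁻¹
Component geostrophic relations (x east, y north):
u_g = −(1/(fρ)) ∂P/∂y,  v_g = (1/(fρ)) ∂P/∂x
u_g = −(1.5×10⁻³)/(1.07×10⁻⁴ × 1.24) = −11.3 m/s;  v_g = (−1.7×10⁻³)/(1.07×10⁻⁴ × 1.24) = −12.9 m/s
|V_g| = √(u_g² + v_g²) = 17.1 m/s

17.1 m/s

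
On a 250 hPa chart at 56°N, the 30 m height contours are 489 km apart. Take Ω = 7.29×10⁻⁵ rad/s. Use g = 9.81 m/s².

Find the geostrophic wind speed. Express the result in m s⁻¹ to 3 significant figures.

Coriolis parameter at 56°N:
f = 2Ω sin φ = 2 × 7.29×10⁻⁵ × sin 56° = 1.21×10⁻⁴ s⁻¹
Height gradient: |∂Z/∂n| = 30 m / 489000 m = 6.13×10⁻⁵
On a pressure surface, geostrophic balance gives V_g = (g/f)|∂Z/∂n|:
V_g = 9.81 × 6.13×10⁻⁵ / 1.21×10⁻⁴ = 4.98 m/s

4.98 m s⁻¹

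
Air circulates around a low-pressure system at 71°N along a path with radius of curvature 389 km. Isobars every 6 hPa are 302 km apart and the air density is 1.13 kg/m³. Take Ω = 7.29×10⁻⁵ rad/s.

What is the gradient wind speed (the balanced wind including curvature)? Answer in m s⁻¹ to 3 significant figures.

10.6 m s⁻¹

Coriolis parameter at 71°N:
f = 2Ω sin φ = 2 × 7.29×10⁻⁵ × sin 71° = 1.38×10⁻⁴ s⁻¹
Pressure gradient: |∂P/∂n| = 600 Pa / 302000 m = 1.99×10⁻³ Pa/m
Geostrophic speed: V_g = |∂P/∂n|/(fρ) = 1.99×10⁻³/(1.38×10⁻⁴ × 1.13) = 12.8 m/s
Around a low, centrifugal force acts outward with Coriolis, so pressure-gradient force balances both:
(1/ρ)|∂P/∂n| = fV + V²/R  →  V² + fR·V − fR·V_g = 0
With fR = 1.38×10⁻⁴ × 389×10³ m = 53.6 m/s:
V = [−fR + √((fR)² + 4 fR V_g)]/2 = [−53.6 + √(53.6² + 4×53.6×12.8)]/2 = 10.6 m/s
Subgeostrophic (V < V_g = 12.8 m/s), as expected around a low.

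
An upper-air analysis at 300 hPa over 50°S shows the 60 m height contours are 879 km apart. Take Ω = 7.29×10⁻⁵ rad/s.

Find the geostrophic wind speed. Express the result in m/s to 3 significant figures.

6.00 m/s

Coriolis parameter at 50°S:
f = 2Ω sin φ = 2 × 7.29×10⁻⁵ × sin 50° = 1.12×10⁻⁴ s⁻¹
Height gradient: |∂Z/∂n| = 60 m / 879000 m = 6.83×10⁻⁵
On a pressure surface, geostrophic balance gives V_g = (g/f)|∂Z/∂n|:
V_g = 9.81 × 6.83×10⁻⁵ / 1.12×10⁻⁴ = 6.00 m/s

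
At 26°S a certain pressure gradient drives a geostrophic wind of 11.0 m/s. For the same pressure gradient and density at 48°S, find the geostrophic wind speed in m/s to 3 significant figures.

With the same pressure gradient and density, V_g ∝ 1/f ∝ 1/sin φ.
V₂ = V₁ · sin φ₁ / sin φ₂ = 11.0 × sin 26° / sin 48°
V₂ = 11.0 × 0.4384/0.7431 = 6.49 m/s

6.49 m/s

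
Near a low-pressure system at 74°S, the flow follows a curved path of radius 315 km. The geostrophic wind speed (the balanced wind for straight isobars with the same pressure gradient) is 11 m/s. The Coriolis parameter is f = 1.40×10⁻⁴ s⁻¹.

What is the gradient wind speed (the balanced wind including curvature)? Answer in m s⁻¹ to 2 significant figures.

Around a low, centrifugal force acts outward with Coriolis, so pressure-gradient force balances both:
(1/ρ)|∂P/∂n| = fV + V²/R  →  V² + fR·V − fR·V_g = 0
With fR = 1.40×10⁻⁴ × 315×10³ m = 44.1 m/s:
V = [−fR + √((fR)² + 4 fR V_g)]/2 = [−44.1 + √(44.1² + 4×44.1×11)]/2 = 9.12 m/s
Subgeostrophic (V < V_g = 11 m/s), as expected around a low.

9.1 m s⁻¹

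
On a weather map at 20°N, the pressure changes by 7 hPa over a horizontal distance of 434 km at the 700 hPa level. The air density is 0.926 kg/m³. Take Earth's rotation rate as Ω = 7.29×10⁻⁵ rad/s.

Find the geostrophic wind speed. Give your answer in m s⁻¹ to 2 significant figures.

35 m s⁻¹

Coriolis parameter at 20°N:
f = 2Ω sin φ = 2 × 7.29×10⁻⁵ × sin 20° = 4.99×10⁻⁵ s⁻¹
Pressure gradient: |∂P/∂n| = 700 Pa / 434000 m = 1.61×10⁻³ Pa/m
Geostrophic balance (pressure-gradient force = Coriolis force):
V_g = (1/(fρ)) |∂P/∂n| = 1.61×10⁻³ / (4.99×10⁻⁵ × 0.926) = 34.9 m/s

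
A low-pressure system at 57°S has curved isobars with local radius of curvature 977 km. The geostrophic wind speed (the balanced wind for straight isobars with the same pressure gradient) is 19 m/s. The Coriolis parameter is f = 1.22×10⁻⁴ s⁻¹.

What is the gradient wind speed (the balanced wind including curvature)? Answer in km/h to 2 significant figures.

60 km/h

Around a low, centrifugal force acts outward with Coriolis, so pressure-gradient force balances both:
(1/ρ)|∂P/∂n| = fV + V²/R  →  V² + fR·V − fR·V_g = 0
With fR = 1.22×10⁻⁴ × 977×10³ m = 119 m/s:
V = [−fR + √((fR)² + 4 fR V_g)]/2 = [−119 + √(119² + 4×119×19)]/2 = 16.7 m/s
Subgeostrophic (V < V_g = 19 m/s), as expected around a low.
Converting: 16.7 m/s × 3.6 = 60 km/h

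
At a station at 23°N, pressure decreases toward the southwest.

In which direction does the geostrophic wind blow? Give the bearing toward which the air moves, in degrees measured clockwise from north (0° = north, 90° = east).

315°

The pressure-gradient force points toward the southwest (bearing 225°).
Geostrophic balance: in the Northern Hemisphere the Coriolis force deflects motion to the right, so the geostrophic wind blows 90° to the right of the pressure-gradient force (low pressure on the left).
Rotating 225° by 90° clockwise gives 315° — the wind blows toward the northwest.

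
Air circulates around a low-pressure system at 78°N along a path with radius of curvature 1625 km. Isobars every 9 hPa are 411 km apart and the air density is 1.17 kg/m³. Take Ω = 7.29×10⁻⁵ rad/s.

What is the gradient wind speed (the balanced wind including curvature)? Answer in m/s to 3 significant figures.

Coriolis parameter at 78°N:
f = 2Ω sin φ = 2 × 7.29×10⁻⁵ × sin 78° = 1.43×10⁻⁴ s⁻¹
Pressure gradient: |∂P/∂n| = 900 Pa / 411000 m = 2.19×10⁻³ Pa/m
Geostrophic speed: V_g = |∂P/∂n|/(fρ) = 2.19×10⁻³/(1.43×10⁻⁴ × 1.17) = 13.1 m/s
Around a low, centrifugal force acts outward with Coriolis, so pressure-gradient force balances both:
(1/ρ)|∂P/∂n| = fV + V²/R  →  V² + fR·V − fR·V_g = 0
With fR = 1.43×10⁻⁴ × 1625×10³ m = 232 m/s:
V = [−fR + √((fR)² + 4 fR V_g)]/2 = [−232 + √(232² + 4×232×13.1)]/2 = 12.5 m/s
Subgeostrophic (V < V_g = 13.1 m/s), as expected around a low.

12.5 m/s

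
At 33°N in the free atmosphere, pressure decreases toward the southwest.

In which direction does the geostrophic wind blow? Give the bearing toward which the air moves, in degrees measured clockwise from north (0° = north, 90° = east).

The pressure-gradient force points toward the southwest (bearing 225°).
Geostrophic balance: in the Northern Hemisphere the Coriolis force deflects motion to the right, so the geostrophic wind blows 90° to the right of the pressure-gradient force (low pressure on the left).
Rotating 225° by 90° clockwise gives 315° — the wind blows toward the northwest.

315°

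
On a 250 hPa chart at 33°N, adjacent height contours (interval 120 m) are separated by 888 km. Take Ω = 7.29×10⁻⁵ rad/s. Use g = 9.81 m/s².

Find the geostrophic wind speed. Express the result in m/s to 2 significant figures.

17 m/s

Coriolis parameter at 33°N:
f = 2Ω sin φ = 2 × 7.29×10⁻⁵ × sin 33° = 7.94×10⁻⁵ s⁻¹
Height gradient: |∂Z/∂n| = 120 m / 888000 m = 1.35×10⁻⁴
On a pressure surface, geostrophic balance gives V_g = (g/f)|∂Z/∂n|:
V_g = 9.81 × 1.35×10⁻⁴ / 7.94×10⁻⁵ = 16.7 m/s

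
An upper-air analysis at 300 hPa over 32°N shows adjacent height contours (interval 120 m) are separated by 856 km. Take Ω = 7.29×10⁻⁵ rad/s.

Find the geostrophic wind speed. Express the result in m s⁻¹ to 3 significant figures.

17.8 m s⁻¹

Coriolis parameter at 32°N:
f = 2Ω sin φ = 2 × 7.29×10⁻⁵ × sin 32° = 7.73×10⁻⁵ s⁻¹
Height gradient: |∂Z/∂n| = 120 m / 856000 m = 1.40×10⁻⁴
On a pressure surface, geostrophic balance gives V_g = (g/f)|∂Z/∂n|:
V_g = 9.81 × 1.40×10⁻⁴ / 7.73×10⁻⁵ = 17.8 m/s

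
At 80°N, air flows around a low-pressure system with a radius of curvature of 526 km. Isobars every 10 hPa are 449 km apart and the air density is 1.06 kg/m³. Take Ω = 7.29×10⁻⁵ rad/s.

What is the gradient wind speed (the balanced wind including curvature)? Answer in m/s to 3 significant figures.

12.5 m/s

Coriolis parameter at 80°N:
f = 2Ω sin φ = 2 × 7.29×10⁻⁵ × sin 80° = 1.44×10⁻⁴ s⁻¹
Pressure gradient: |∂P/∂n| = 1000 Pa / 449000 m = 2.23×10⁻³ Pa/m
Geostrophic speed: V_g = |∂P/∂n|/(fρ) = 2.23×10⁻³/(1.44×10⁻⁴ × 1.06) = 14.6 m/s
Around a low, centrifugal force acts outward with Coriolis, so pressure-gradient force balances both:
(1/ρ)|∂P/∂n| = fV + V²/R  →  V² + fR·V − fR·V_g = 0
With fR = 1.44×10⁻⁴ × 526×10³ m = 75.5 m/s:
V = [−fR + √((fR)² + 4 fR V_g)]/2 = [−75.5 + √(75.5² + 4×75.5×14.6)]/2 = 12.5 m/s
Subgeostrophic (V < V_g = 14.6 m/s), as expected around a low.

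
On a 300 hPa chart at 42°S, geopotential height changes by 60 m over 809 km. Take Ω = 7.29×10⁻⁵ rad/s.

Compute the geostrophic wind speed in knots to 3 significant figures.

14.5 knots

Coriolis parameter at 42°S:
f = 2Ω sin φ = 2 × 7.29×10⁻⁵ × sin 42° = 9.76×10⁻⁵ s⁻¹
Height gradient: |∂Z/∂n| = 60 m / 809000 m = 7.42×10⁻⁵
On a pressure surface, geostrophic balance gives V_g = (g/f)|∂Z/∂n|:
V_g = 9.81 × 7.42×10⁻⁵ / 9.76×10⁻⁵ = 7.46 m/s
Converting: 7.46 m/s × 1.944 = 14.5 knots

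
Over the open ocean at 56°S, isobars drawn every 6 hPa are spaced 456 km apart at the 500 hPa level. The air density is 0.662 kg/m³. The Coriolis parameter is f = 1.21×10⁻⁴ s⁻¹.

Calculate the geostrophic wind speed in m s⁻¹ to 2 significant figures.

16 m s⁻¹

Pressure gradient: |∂P/∂n| = 600 Pa / 456000 m = 1.32×10⁻³ Pa/m
Geostrophic balance (pressure-gradient force = Coriolis force):
V_g = (1/(fρ)) |∂P/∂n| = 1.32×10⁻³ / (1.21×10⁻⁴ × 0.662) = 16.4 m/s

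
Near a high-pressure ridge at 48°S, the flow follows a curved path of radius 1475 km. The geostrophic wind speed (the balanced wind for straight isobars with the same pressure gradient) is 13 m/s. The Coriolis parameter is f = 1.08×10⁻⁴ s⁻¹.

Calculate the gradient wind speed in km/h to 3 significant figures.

Around a high, pressure-gradient force acts outward with centrifugal, so Coriolis balances both:
fV = (1/ρ)|∂P/∂n| + V²/R  →  V² − fR·V + fR·V_g = 0
With fR = 1.08×10⁻⁴ × 1475×10³ m = 159 m/s:
V = [fR − √((fR)² − 4 fR V_g)]/2 = [159 − √(159² − 4×159×13)]/2 = 14.3 m/s
Supergeostrophic (V > V_g = 13 m/s), as expected around a high.
Converting: 14.3 m/s × 3.6 = 51.4 km/h

51.4 km/h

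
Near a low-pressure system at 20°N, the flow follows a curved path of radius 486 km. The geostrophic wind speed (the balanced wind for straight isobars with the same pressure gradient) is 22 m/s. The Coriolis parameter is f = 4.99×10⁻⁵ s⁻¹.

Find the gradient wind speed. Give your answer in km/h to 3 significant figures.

Around a low, centrifugal force acts outward with Coriolis, so pressure-gradient force balances both:
(1/ρ)|∂P/∂n| = fV + V²/R  →  V² + fR·V − fR·V_g = 0
With fR = 4.99×10⁻⁵ × 486×10³ m = 24.3 m/s:
V = [−fR + √((fR)² + 4 fR V_g)]/2 = [−24.3 + √(24.3² + 4×24.3×22)]/2 = 14 m/s
Subgeostrophic (V < V_g = 22 m/s), as expected around a low.
Converting: 14 m/s × 3.6 = 50.3 km/h

50.3 km/h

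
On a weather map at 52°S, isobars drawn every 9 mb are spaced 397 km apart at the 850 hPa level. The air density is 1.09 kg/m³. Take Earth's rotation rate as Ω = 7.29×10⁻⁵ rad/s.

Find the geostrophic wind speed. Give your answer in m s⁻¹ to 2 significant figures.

18 m s⁻¹

Coriolis parameter at 52°S:
f = 2Ω sin φ = 2 × 7.29×10⁻⁵ × sin 52° = 1.15×10⁻⁴ s⁻¹
Pressure gradient: |∂P/∂n| = 900 Pa / 397000 m = 2.27×10⁻³ Pa/m
Geostrophic balance (pressure-gradient force = Coriolis force):
V_g = (1/(fρ)) |∂P/∂n| = 2.27×10⁻³ / (1.15×10⁻⁴ × 1.09) = 18.1 m/s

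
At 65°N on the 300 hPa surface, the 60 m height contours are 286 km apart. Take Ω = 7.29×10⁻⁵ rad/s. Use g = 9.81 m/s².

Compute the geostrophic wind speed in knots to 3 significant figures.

30.3 knots

Coriolis parameter at 65°N:
f = 2Ω sin φ = 2 × 7.29×10⁻⁵ × sin 65° = 1.32×10⁻⁴ s⁻¹
Height gradient: |∂Z/∂n| = 60 m / 286000 m = 2.10×10⁻⁴
On a pressure surface, geostrophic balance gives V_g = (g/f)|∂Z/∂n|:
V_g = 9.81 × 2.10×10⁻⁴ / 1.32×10⁻⁴ = 15.6 m/s
Converting: 15.6 m/s × 1.944 = 30.3 knots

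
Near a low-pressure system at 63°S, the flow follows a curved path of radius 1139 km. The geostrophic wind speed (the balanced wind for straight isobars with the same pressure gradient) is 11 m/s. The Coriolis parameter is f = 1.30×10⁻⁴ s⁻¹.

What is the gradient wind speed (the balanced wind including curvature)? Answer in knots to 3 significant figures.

20.0 knots

Around a low, centrifugal force acts outward with Coriolis, so pressure-gradient force balances both:
(1/ρ)|∂P/∂n| = fV + V²/R  →  V² + fR·V − fR·V_g = 0
With fR = 1.30×10⁻⁴ × 1139×10³ m = 148 m/s:
V = [−fR + √((fR)² + 4 fR V_g)]/2 = [−148 + √(148² + 4×148×11)]/2 = 10.3 m/s
Subgeostrophic (V < V_g = 11 m/s), as expected around a low.
Converting: 10.3 m/s × 1.944 = 20.0 knots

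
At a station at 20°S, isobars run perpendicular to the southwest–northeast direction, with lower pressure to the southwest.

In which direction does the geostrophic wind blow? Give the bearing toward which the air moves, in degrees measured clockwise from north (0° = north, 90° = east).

The pressure-gradient force points toward the southwest (bearing 225°).
Geostrophic balance: in the Southern Hemisphere the Coriolis force deflects motion to the left, so the geostrophic wind blows 90° to the left of the pressure-gradient force (low pressure on the right).
Rotating 225° by 90° counterclockwise gives 135° — the wind blows toward the southeast.

135°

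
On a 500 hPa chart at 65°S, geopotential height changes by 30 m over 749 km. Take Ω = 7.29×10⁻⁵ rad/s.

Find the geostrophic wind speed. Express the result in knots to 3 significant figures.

5.78 knots

Coriolis parameter at 65°S:
f = 2Ω sin φ = 2 × 7.29×10⁻⁵ × sin 65° = 1.32×10⁻⁴ s⁻¹
Height gradient: |∂Z/∂n| = 30 m / 749000 m = 4.01×10⁻⁵
On a pressure surface, geostrophic balance gives V_g = (g/f)|∂Z/∂n|:
V_g = 9.81 × 4.01×10⁻⁵ / 1.32×10⁻⁴ = 2.97 m/s
Converting: 2.97 m/s × 1.944 = 5.78 knots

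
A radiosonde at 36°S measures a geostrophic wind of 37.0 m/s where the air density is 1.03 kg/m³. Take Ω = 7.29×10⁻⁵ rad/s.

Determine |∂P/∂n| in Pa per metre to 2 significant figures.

3.3×10⁻³ Pa/m

Coriolis parameter at 36°S:
f = 2Ω sin φ = 2 × 7.29×10⁻⁵ × sin 36° = 8.57×10⁻⁵ s⁻¹
Geostrophic balance rearranged: |∂P/∂n| = f ρ V_g
|∂P/∂n| = 8.57×10⁻⁵ × 1.03 × 37.0 = 3.27×10⁻³ Pa/m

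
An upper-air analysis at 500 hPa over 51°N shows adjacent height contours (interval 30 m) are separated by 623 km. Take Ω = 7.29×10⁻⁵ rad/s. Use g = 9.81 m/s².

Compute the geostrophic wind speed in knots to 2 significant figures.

Coriolis parameter at 51°N:
f = 2Ω sin φ = 2 × 7.29×10⁻⁵ × sin 51° = 1.13×10⁻⁴ s⁻¹
Height gradient: |∂Z/∂n| = 30 m / 623000 m = 4.82×10⁻⁵
On a pressure surface, geostrophic balance gives V_g = (g/f)|∂Z/∂n|:
V_g = 9.81 × 4.82×10⁻⁵ / 1.13×10⁻⁴ = 4.17 m/s
Converting: 4.17 m/s × 1.944 = 8.1 knots

8.1 knots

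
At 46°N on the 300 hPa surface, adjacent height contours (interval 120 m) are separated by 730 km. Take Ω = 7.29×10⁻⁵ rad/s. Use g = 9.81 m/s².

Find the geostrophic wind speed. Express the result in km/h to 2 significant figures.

Coriolis parameter at 46°N:
f = 2Ω sin φ = 2 × 7.29×10⁻⁵ × sin 46° = 1.05×10⁻⁴ s⁻¹
Height gradient: |∂Z/∂n| = 120 m / 730000 m = 1.64×10⁻⁴
On a pressure surface, geostrophic balance gives V_g = (g/f)|∂Z/∂n|:
V_g = 9.81 × 1.64×10⁻⁴ / 1.05×10⁻⁴ = 15.4 m/s
Converting: 15.4 m/s × 3.6 = 55 km/h

55 km/h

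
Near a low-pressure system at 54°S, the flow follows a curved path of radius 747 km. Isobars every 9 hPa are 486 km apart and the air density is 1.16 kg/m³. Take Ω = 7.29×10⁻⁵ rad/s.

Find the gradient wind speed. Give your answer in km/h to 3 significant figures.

42.9 km/h

Coriolis parameter at 54°S:
f = 2Ω sin φ = 2 × 7.29×10⁻⁵ × sin 54° = 1.18×10⁻⁴ s⁻¹
Pressure gradient: |∂P/∂n| = 900 Pa / 486000 m = 1.85×10⁻³ Pa/m
Geostrophic speed: V_g = |∂P/∂n|/(fρ) = 1.85×10⁻³/(1.18×10⁻⁴ × 1.16) = 13.5 m/s
Around a low, centrifugal force acts outward with Coriolis, so pressure-gradient force balances both:
(1/ρ)|∂P/∂n| = fV + V²/R  →  V² + fR·V − fR·V_g = 0
With fR = 1.18×10⁻⁴ × 747×10³ m = 88.1 m/s:
V = [−fR + √((fR)² + 4 fR V_g)]/2 = [−88.1 + √(88.1² + 4×88.1×13.5)]/2 = 11.9 m/s
Subgeostrophic (V < V_g = 13.5 m/s), as expected around a low.
Converting: 11.9 m/s × 3.6 = 42.9 km/h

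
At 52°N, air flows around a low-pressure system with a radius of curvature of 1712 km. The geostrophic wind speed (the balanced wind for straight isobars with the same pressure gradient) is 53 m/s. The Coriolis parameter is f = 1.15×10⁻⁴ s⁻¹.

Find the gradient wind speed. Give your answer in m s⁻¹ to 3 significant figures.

43.4 m s⁻¹

Around a low, centrifugal force acts outward with Coriolis, so pressure-gradient force balances both:
(1/ρ)|∂P/∂n| = fV + V²/R  →  V² + fR·V − fR·V_g = 0
With fR = 1.15×10⁻⁴ × 1712×10³ m = 197 m/s:
V = [−fR + √((fR)² + 4 fR V_g)]/2 = [−197 + √(197² + 4×197×53)]/2 = 43.4 m/s
Subgeostrophic (V < V_g = 53 m/s), as expected around a low.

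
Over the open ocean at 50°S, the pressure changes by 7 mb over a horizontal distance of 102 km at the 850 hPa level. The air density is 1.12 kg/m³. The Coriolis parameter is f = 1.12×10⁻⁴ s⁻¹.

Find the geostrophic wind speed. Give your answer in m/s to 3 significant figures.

Pressure gradient: |∂P/∂n| = 700 Pa / 102000 m = 6.86×10⁻³ Pa/m
Geostrophic balance (pressure-gradient force = Coriolis force):
V_g = (1/(fρ)) |∂P/∂n| = 6.86×10⁻³ / (1.12×10⁻⁴ × 1.12) = 54.7 m/s

54.7 m/s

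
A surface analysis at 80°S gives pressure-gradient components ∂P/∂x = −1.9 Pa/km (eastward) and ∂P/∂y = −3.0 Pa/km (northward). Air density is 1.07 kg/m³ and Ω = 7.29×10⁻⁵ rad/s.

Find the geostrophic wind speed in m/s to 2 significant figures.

Coriolis parameter at 80°S:
f = 2Ω sin φ = 2 × 7.29×10⁻⁵ × sin 80° = 1.44×10⁻⁴ s⁻¹
In the Southern Hemisphere f is negative: f = −1.44×10⁻⁴ s⁻¹.
Component geostrophic relations (x east, y north):
u_g = −(1/(fρ)) ∂P/∂y,  v_g = (1/(fρ)) ∂P/∂x
u_g = −(−3.0×10⁻³)/(−1.44×10⁻⁴ × 1.07) = −19.5 m/s;  v_g = (−1.9×10⁻³)/(−1.44×10⁻⁴ × 1.07) = 12.4 m/s
|V_g| = √(u_g² + v_g²) = 23.1 m/s

23 m/s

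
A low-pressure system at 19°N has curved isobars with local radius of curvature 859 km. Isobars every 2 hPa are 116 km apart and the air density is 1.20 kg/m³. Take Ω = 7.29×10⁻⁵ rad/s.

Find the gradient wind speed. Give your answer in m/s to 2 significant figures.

20 m/s

Coriolis parameter at 19°N:
f = 2Ω sin φ = 2 × 7.29×10⁻⁵ × sin 19° = 4.75×10⁻⁵ s⁻¹
Pressure gradient: |∂P/∂n| = 200 Pa / 116000 m = 1.72×10⁻³ Pa/m
Geostrophic speed: V_g = |∂P/∂n|/(fρ) = 1.72×10⁻³/(4.75×10⁻⁵ × 1.20) = 30.3 m/s
Around a low, centrifugal force acts outward with Coriolis, so pressure-gradient force balances both:
(1/ρ)|∂P/∂n| = fV + V²/R  →  V² + fR·V − fR·V_g = 0
With fR = 4.75×10⁻⁵ × 859×10³ m = 40.8 m/s:
V = [−fR + √((fR)² + 4 fR V_g)]/2 = [−40.8 + √(40.8² + 4×40.8×30.3)]/2 = 20.2 m/s
Subgeostrophic (V < V_g = 30.3 m/s), as expected around a low.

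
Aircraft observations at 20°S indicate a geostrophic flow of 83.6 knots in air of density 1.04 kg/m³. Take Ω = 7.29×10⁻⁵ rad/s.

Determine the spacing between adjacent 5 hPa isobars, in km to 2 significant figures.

220 km

Coriolis parameter at 20°S:
f = 2Ω sin φ = 2 × 7.29×10⁻⁵ × sin 20° = 4.99×10⁻⁵ s⁻¹
Wind speed in SI: 83.6 knots = 43.0 m/s
Geostrophic balance rearranged: |∂P/∂n| = f ρ V_g
|∂P/∂n| = 4.99×10⁻⁵ × 1.04 × 43.0 = 2.23×10⁻³ Pa/m
Isobar spacing: Δn = ΔP/|∂P/∂n| = 500 Pa / 2.23×10⁻³ Pa/m = 224173 m ≈ 220 km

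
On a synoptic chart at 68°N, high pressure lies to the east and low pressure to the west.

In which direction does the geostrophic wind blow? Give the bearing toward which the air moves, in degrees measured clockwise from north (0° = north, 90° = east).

The pressure-gradient force points toward the west (bearing 270°).
Geostrophic balance: in the Northern Hemisphere the Coriolis force deflects motion to the right, so the geostrophic wind blows 90° to the right of the pressure-gradient force (low pressure on the left).
Rotating 270° by 90° clockwise gives 000° — the wind blows toward the north.

000°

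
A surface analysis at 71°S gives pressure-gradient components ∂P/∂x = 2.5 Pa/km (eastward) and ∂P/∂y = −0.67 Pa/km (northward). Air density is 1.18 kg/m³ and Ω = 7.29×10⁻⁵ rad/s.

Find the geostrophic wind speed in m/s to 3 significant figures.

15.9 m/s

Coriolis parameter at 71°S:
f = 2Ω sin φ = 2 × 7.29×10⁻⁵ × sin 71° = 1.38×10⁻⁴ s⁻¹
In the Southern Hemisphere f is negative: f = −1.38×10⁻⁴ s⁻¹.
Component geostrophic relations (x east, y north):
u_g = −(1/(fρ)) ∂P/∂y,  v_g = (1/(fρ)) ∂P/∂x
u_g = −(−0.67×10⁻³)/(−1.38×10⁻⁴ × 1.18) = −4.12 m/s;  v_g = (2.5×10⁻³)/(−1.38×10⁻⁴ × 1.18) = −15.4 m/s
|V_g| = √(u_g² + v_g²) = 15.9 m/s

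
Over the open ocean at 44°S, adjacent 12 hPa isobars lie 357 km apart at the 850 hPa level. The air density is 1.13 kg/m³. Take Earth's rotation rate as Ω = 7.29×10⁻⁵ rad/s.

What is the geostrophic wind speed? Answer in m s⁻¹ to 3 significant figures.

29.4 m s⁻¹

Coriolis parameter at 44°S:
f = 2Ω sin φ = 2 × 7.29×10⁻⁵ × sin 44° = 1.01×10⁻⁴ s⁻¹
Pressure gradient: |∂P/∂n| = 1200 Pa / 357000 m = 3.36×10⁻³ Pa/m
Geostrophic balance (pressure-gradient force = Coriolis force):
V_g = (1/(fρ)) |∂P/∂n| = 3.36×10⁻³ / (1.01×10⁻⁴ × 1.13) = 29.4 m/s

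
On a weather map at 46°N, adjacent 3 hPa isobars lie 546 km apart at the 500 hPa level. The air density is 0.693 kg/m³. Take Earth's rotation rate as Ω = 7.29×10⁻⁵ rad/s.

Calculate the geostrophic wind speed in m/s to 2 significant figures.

Coriolis parameter at 46°N:
f = 2Ω sin φ = 2 × 7.29×10⁻⁵ × sin 46° = 1.05×10⁻⁴ s⁻¹
Pressure gradient: |∂P/∂n| = 300 Pa / 546000 m = 5.49×10⁻⁴ Pa/m
Geostrophic balance (pressure-gradient force = Coriolis force):
V_g = (1/(fρ)) |∂P/∂n| = 5.49×10⁻⁴ / (1.05×10⁻⁴ × 0.693) = 7.56 m/s

7.6 m/s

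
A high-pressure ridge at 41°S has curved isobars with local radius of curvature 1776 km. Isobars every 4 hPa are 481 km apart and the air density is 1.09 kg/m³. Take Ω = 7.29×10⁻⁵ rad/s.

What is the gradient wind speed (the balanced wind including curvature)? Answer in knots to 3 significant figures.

Coriolis parameter at 41°S:
f = 2Ω sin φ = 2 × 7.29×10⁻⁵ × sin 41° = 9.57×10⁻⁵ s⁻¹
Pressure gradient: |∂P/∂n| = 400 Pa / 481000 m = 8.32×10⁻⁴ Pa/m
Geostrophic speed: V_g = |∂P/∂n|/(fρ) = 8.32×10⁻⁴/(9.57×10⁻⁵ × 1.09) = 7.98 m/s
Around a high, pressure-gradient force acts outward with centrifugal, so Coriolis balances both:
fV = (1/ρ)|∂P/∂n| + V²/R  →  V² − fR·V + fR·V_g = 0
With fR = 9.57×10⁻⁵ × 1776×10³ m = 170 m/s:
V = [fR − √((fR)² − 4 fR V_g)]/2 = [170 − √(170² − 4×170×7.98)]/2 = 8.39 m/s
Supergeostrophic (V > V_g = 7.98 m/s), as expected around a high.
Converting: 8.39 m/s × 1.944 = 16.3 knots

16.3 knots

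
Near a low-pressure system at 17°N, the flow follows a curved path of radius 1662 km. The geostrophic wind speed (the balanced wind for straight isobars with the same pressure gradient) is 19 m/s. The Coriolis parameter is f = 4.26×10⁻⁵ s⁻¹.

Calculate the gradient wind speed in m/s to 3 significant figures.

Around a low, centrifugal force acts outward with Coriolis, so pressure-gradient force balances both:
(1/ρ)|∂P/∂n| = fV + V²/R  →  V² + fR·V − fR·V_g = 0
With fR = 4.26×10⁻⁵ × 1662×10³ m = 70.8 m/s:
V = [−fR + √((fR)² + 4 fR V_g)]/2 = [−70.8 + √(70.8² + 4×70.8×19)]/2 = 15.6 m/s
Subgeostrophic (V < V_g = 19 m/s), as expected around a low.

15.6 m/s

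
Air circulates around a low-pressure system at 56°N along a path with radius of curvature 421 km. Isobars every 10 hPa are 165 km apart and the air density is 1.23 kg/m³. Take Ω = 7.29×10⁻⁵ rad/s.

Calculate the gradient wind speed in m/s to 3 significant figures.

Coriolis parameter at 56°N:
f = 2Ω sin φ = 2 × 7.29×10⁻⁵ × sin 56° = 1.21×10⁻⁴ s⁻¹
Pressure gradient: |∂P/∂n| = 1000 Pa / 165000 m = 6.06×10⁻³ Pa/m
Geostrophic speed: V_g = |∂P/∂n|/(fρ) = 6.06×10⁻³/(1.21×10⁻⁴ × 1.23) = 40.8 m/s
Around a low, centrifugal force acts outward with Coriolis, so pressure-gradient force balances both:
(1/ρ)|∂P/∂n| = fV + V²/R  →  V² + fR·V − fR·V_g = 0
With fR = 1.21×10⁻⁴ × 421×10³ m = 50.9 m/s:
V = [−fR + √((fR)² + 4 fR V_g)]/2 = [−50.9 + √(50.9² + 4×50.9×40.8)]/2 = 26.7 m/s
Subgeostrophic (V < V_g = 40.8 m/s), as expected around a low.

26.7 m/s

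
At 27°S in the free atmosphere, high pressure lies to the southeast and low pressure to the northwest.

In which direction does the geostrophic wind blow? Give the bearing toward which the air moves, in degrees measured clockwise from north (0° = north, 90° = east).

The pressure-gradient force points toward the northwest (bearing 315°).
Geostrophic balance: in the Southern Hemisphere the Coriolis force deflects motion to the left, so the geostrophic wind blows 90° to the left of the pressure-gradient force (low pressure on the right).
Rotating 315° by 90° counterclockwise gives 225° — the wind blows toward the southwest.

225°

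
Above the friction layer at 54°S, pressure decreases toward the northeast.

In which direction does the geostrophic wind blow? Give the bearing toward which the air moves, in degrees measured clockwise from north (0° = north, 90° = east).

315°

The pressure-gradient force points toward the northeast (bearing 045°).
Geostrophic balance: in the Southern Hemisphere the Coriolis force deflects motion to the left, so the geostrophic wind blows 90° to the left of the pressure-gradient force (low pressure on the right).
Rotating 045° by 90° counterclockwise gives 315° — the wind blows toward the northwest.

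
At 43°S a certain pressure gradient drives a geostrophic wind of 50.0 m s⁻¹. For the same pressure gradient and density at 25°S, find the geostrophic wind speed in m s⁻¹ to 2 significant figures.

With the same pressure gradient and density, V_g ∝ 1/f ∝ 1/sin φ.
V₂ = V₁ · sin φ₁ / sin φ₂ = 50.0 × sin 43° / sin 25°
V₂ = 50.0 × 0.6820/0.4226 = 81 m s⁻¹

81 m s⁻¹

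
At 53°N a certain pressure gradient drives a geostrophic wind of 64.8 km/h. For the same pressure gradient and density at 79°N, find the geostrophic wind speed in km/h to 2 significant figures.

53 km/h

With the same pressure gradient and density, V_g ∝ 1/f ∝ 1/sin φ.
V₂ = V₁ · sin φ₁ / sin φ₂ = 64.8 × sin 53° / sin 79°
V₂ = 64.8 × 0.7986/0.9816 = 53 km/h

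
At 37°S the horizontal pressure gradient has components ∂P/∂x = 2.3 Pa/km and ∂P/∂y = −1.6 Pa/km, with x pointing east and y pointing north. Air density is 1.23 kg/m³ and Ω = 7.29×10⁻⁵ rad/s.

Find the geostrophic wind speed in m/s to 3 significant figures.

Coriolis parameter at 37°S:
f = 2Ω sin φ = 2 × 7.29×10⁻⁵ × sin 37° = 8.77×10⁻⁵ s⁻¹
In the Southern Hemisphere f is negative: f = −8.77×10⁻⁵ s⁻¹.
Component geostrophic relations (x east, y north):
u_g = −(1/(fρ)) ∂P/∂y,  v_g = (1/(fρ)) ∂P/∂x
u_g = −(−1.6×10⁻³)/(−8.77×10⁻⁵ × 1.23) = −14.8 m/s;  v_g = (2.3×10⁻³)/(−8.77×10⁻⁵ × 1.23) = −21.3 m/s
|V_g| = √(u_g² + v_g²) = 26.0 m/s

26.0 m/s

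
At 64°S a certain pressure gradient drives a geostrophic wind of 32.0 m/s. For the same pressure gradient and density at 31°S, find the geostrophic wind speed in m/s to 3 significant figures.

With the same pressure gradient and density, V_g ∝ 1/f ∝ 1/sin φ.
V₂ = V₁ · sin φ₁ / sin φ₂ = 32.0 × sin 64° / sin 31°
V₂ = 32.0 × 0.8988/0.5150 = 55.8 m/s

55.8 m/s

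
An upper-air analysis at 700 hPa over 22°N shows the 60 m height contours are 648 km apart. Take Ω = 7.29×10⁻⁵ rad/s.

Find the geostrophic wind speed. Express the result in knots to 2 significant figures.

Coriolis parameter at 22°N:
f = 2Ω sin φ = 2 × 7.29×10⁻⁵ × sin 22° = 5.46×10⁻⁵ s⁻¹
Height gradient: |∂Z/∂n| = 60 m / 648000 m = 9.26×10⁻⁵
On a pressure surface, geostrophic balance gives V_g = (g/f)|∂Z/∂n|:
V_g = 9.81 × 9.26×10⁻⁵ / 5.46×10⁻⁵ = 16.6 m/s
Converting: 16.6 m/s × 1.944 = 32 knots

32 knots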